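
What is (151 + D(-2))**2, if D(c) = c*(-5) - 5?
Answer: 24336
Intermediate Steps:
D(c) = -5 - 5*c (D(c) = -5*c - 5 = -5 - 5*c)
(151 + D(-2))**2 = (151 + (-5 - 5*(-2)))**2 = (151 + (-5 + 10))**2 = (151 + 5)**2 = 156**2 = 24336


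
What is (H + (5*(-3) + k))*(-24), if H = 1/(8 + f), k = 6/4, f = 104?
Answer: 4533/14 ≈ 323.79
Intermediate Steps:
k = 3/2 (k = 6*(1/4) = 3/2 ≈ 1.5000)
H = 1/112 (H = 1/(8 + 104) = 1/112 ≈ 0.0089286)
(H + (5*(-3) + k))*(-24) = (1/112 + (5*(-3) + 3/2))*(-24) = (1/112 + (-15 + 3/2))*(-24) = (1/112 - 27/2)*(-24) = -1511/112*(-24) = 4533/14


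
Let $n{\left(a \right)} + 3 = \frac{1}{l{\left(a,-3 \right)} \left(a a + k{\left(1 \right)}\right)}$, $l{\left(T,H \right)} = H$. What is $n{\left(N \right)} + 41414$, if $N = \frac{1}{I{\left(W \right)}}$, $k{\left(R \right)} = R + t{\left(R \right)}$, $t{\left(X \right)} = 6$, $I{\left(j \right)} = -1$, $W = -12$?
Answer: $\frac{993863}{24} \approx 41411.0$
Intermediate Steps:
$k{\left(R \right)} = 6 + R$ ($k{\left(R \right)} = R + 6 = 6 + R$)
$N = -1$ ($N = \frac{1}{-1} = -1$)
$n{\left(a \right)} = -3 + \frac{1}{-21 - 3 a^{2}}$ ($n{\left(a \right)} = -3 + \frac{1}{\left(-3\right) \left(a a + \left(6 + 1\right)\right)} = -3 + \frac{1}{\left(-3\right) \left(a^{2} + 7\right)} = -3 + \frac{1}{\left(-3\right) \left(7 + a^{2}\right)} = -3 + \frac{1}{-21 - 3 a^{2}}$)
$n{\left(N \right)} + 41414 = \frac{-64 - 9 \left(-1\right)^{2}}{3 \left(7 + \left(-1\right)^{2}\right)} + 41414 = \frac{-64 - 9}{3 \left(7 + 1\right)} + 41414 = \frac{-64 - 9}{3 \cdot 8} + 41414 = \frac{1}{3} \cdot \frac{1}{8} \left(-73\right) + 41414 = - \frac{73}{24} + 41414 = \frac{993863}{24}$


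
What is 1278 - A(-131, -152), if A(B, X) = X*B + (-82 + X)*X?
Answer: -54202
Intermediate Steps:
A(B, X) = B*X + X*(-82 + X)
1278 - A(-131, -152) = 1278 - (-152)*(-82 - 131 - 152) = 1278 - (-152)*(-365) = 1278 - 1*55480 = 1278 - 55480 = -54202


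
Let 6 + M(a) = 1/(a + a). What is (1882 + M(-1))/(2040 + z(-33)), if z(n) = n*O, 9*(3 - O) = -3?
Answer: 3751/3860 ≈ 0.97176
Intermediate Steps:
O = 10/3 (O = 3 - 1/9*(-3) = 3 + 1/3 = 10/3 ≈ 3.3333)
z(n) = 10*n/3 (z(n) = n*(10/3) = 10*n/3)
M(a) = -6 + 1/(2*a) (M(a) = -6 + 1/(a + a) = -6 + 1/(2*a))
(1882 + M(-1))/(2040 + z(-33)) = (1882 + (-6 + (1/2)/(-1)))/(2040 + (10/3)*(-33)) = (1882 + (-6 + (1/2)*(-1)))/(2040 - 110) = (1882 + (-6 - 1/2))/1930 = (1882 - 13/2)*(1/1930) = (3751/2)*(1/1930) = 3751/3860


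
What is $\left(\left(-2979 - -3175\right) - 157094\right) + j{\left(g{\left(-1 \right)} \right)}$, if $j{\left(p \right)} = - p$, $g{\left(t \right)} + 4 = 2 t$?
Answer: $-156892$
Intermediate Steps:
$g{\left(t \right)} = -4 + 2 t$
$\left(\left(-2979 - -3175\right) - 157094\right) + j{\left(g{\left(-1 \right)} \right)} = \left(\left(-2979 - -3175\right) - 157094\right) - \left(-4 + 2 \left(-1\right)\right) = \left(\left(-2979 + 3175\right) - 157094\right) - \left(-4 - 2\right) = \left(196 - 157094\right) - -6 = -156898 + 6 = -156892$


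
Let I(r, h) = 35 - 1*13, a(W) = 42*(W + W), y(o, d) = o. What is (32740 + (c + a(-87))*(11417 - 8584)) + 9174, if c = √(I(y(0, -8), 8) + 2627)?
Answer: -20661650 + 2833*√2649 ≈ -2.0516e+7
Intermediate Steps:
a(W) = 84*W (a(W) = 42*(2*W) = 84*W)
I(r, h) = 22 (I(r, h) = 35 - 13 = 22)
c = √2649 (c = √(22 + 2627) = √2649 ≈ 51.468)
(32740 + (c + a(-87))*(11417 - 8584)) + 9174 = (32740 + (√2649 + 84*(-87))*(11417 - 8584)) + 9174 = (32740 + (√2649 - 7308)*2833) + 9174 = (32740 + (-7308 + √2649)*2833) + 9174 = (32740 + (-20703564 + 2833*√2649)) + 9174 = (-20670824 + 2833*√2649) + 9174 = -20661650 + 2833*√2649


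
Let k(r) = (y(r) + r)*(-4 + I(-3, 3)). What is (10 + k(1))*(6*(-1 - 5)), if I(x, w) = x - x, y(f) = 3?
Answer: 216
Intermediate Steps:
I(x, w) = 0
k(r) = -12 - 4*r (k(r) = (3 + r)*(-4 + 0) = (3 + r)*(-4) = -12 - 4*r)
(10 + k(1))*(6*(-1 - 5)) = (10 + (-12 - 4*1))*(6*(-1 - 5)) = (10 + (-12 - 4))*(6*(-6)) = (10 - 16)*(-36) = -6*(-36) = 216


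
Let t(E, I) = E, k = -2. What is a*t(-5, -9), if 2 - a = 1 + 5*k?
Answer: -55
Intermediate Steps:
a = 11 (a = 2 - (1 + 5*(-2)) = 2 - (1 - 10) = 2 - 1*(-9) = 2 + 9 = 11)
a*t(-5, -9) = 11*(-5) = -55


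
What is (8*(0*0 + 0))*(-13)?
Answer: 0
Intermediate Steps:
(8*(0*0 + 0))*(-13) = (8*(0 + 0))*(-13) = (8*0)*(-13) = 0*(-13) = 0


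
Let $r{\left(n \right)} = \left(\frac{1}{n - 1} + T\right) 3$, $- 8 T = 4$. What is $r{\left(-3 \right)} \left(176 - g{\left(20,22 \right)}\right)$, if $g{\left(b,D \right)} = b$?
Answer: $-351$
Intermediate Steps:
$T = - \frac{1}{2}$ ($T = \left(- \frac{1}{8}\right) 4 = - \frac{1}{2} \approx -0.5$)
$r{\left(n \right)} = - \frac{3}{2} + \frac{3}{-1 + n}$ ($r{\left(n \right)} = \left(\frac{1}{n - 1} - \frac{1}{2}\right) 3 = \left(\frac{1}{-1 + n} - \frac{1}{2}\right) 3 = \left(- \frac{1}{2} + \frac{1}{-1 + n}\right) 3 = - \frac{3}{2} + \frac{3}{-1 + n}$)
$r{\left(-3 \right)} \left(176 - g{\left(20,22 \right)}\right) = \frac{3 \left(3 - -3\right)}{2 \left(-1 - 3\right)} \left(176 - 20\right) = \frac{3 \left(3 + 3\right)}{2 \left(-4\right)} \left(176 - 20\right) = \frac{3}{2} \left(- \frac{1}{4}\right) 6 \cdot 156 = \left(- \frac{9}{4}\right) 156 = -351$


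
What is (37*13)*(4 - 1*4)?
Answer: 0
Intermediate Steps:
(37*13)*(4 - 1*4) = 481*(4 - 4) = 481*0 = 0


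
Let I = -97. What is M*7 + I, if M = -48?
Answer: -433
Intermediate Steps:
M*7 + I = -48*7 - 97 = -336 - 97 = -433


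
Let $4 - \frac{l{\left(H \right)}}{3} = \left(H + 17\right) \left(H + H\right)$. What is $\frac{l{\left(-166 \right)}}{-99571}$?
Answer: $\frac{148392}{99571} \approx 1.4903$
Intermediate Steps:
$l{\left(H \right)} = 12 - 6 H \left(17 + H\right)$ ($l{\left(H \right)} = 12 - 3 \left(H + 17\right) \left(H + H\right) = 12 - 3 \left(17 + H\right) 2 H = 12 - 3 \cdot 2 H \left(17 + H\right) = 12 - 6 H \left(17 + H\right)$)
$\frac{l{\left(-166 \right)}}{-99571} = \frac{12 - -16932 - 6 \left(-166\right)^{2}}{-99571} = \left(12 + 16932 - 165336\right) \left(- \frac{1}{99571}\right) = \left(-148392\right) \left(- \frac{1}{99571}\right) = \frac{148392}{99571}$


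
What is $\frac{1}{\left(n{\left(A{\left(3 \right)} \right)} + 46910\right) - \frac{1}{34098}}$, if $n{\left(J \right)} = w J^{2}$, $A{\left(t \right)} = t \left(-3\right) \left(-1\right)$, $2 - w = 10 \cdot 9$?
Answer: $\frac{34098}{1356486635} \approx 2.5137 \cdot 10^{-5}$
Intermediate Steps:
$w = -88$ ($w = 2 - 10 \cdot 9 = 2 - 90 = -88$)
$A{\left(t \right)} = 3 t$ ($A{\left(t \right)} = - 3 t \left(-1\right) = 3 t$)
$n{\left(J \right)} = - 88 J^{2}$
$\frac{1}{\left(n{\left(A{\left(3 \right)} \right)} + 46910\right) - \frac{1}{34098}} = \frac{1}{\left(- 88 \left(3 \cdot 3\right)^{2} + 46910\right) - \frac{1}{34098}} = \frac{1}{\left(- 88 \cdot 9^{2} + 46910\right) - \frac{1}{34098}} = \frac{1}{\left(\left(-88\right) 81 + 46910\right) - \frac{1}{34098}} = \frac{1}{\left(-7128 + 46910\right) - \frac{1}{34098}} = \frac{1}{39782 - \frac{1}{34098}} = \frac{1}{\frac{1356486635}{34098}} = \frac{34098}{1356486635}$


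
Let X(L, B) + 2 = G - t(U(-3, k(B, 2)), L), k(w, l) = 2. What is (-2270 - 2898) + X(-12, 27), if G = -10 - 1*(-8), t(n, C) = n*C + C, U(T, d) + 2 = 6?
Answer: -5112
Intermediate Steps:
U(T, d) = 4 (U(T, d) = -2 + 6 = 4)
t(n, C) = C + C*n (t(n, C) = C*n + C = C + C*n)
G = -2 (G = -10 + 8 = -2)
X(L, B) = -4 - 5*L (X(L, B) = -2 + (-2 - L*(1 + 4)) = -2 + (-2 - L*5) = -2 + (-2 - 5*L) = -4 - 5*L)
(-2270 - 2898) + X(-12, 27) = (-2270 - 2898) + (-4 - 5*(-12)) = -5168 + (-4 + 60) = -5168 + 56 = -5112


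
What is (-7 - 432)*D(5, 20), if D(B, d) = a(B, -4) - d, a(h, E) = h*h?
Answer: -2195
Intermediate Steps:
a(h, E) = h**2
D(B, d) = B**2 - d
(-7 - 432)*D(5, 20) = (-7 - 432)*(5**2 - 1*20) = -439*(25 - 20) = -439*5 = -2195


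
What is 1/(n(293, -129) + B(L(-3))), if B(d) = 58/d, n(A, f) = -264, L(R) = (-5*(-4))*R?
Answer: -30/7949 ≈ -0.0037741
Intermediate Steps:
L(R) = 20*R
1/(n(293, -129) + B(L(-3))) = 1/(-264 + 58/((20*(-3)))) = 1/(-264 + 58/(-60)) = 1/(-264 + 58*(-1/60)) = 1/(-264 - 29/30) = 1/(-7949/30) = -30/7949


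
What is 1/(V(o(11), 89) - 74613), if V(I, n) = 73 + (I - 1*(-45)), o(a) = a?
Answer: -1/74484 ≈ -1.3426e-5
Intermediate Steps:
V(I, n) = 118 + I (V(I, n) = 73 + (I + 45) = 73 + (45 + I) = 118 + I)
1/(V(o(11), 89) - 74613) = 1/((118 + 11) - 74613) = 1/(129 - 74613) = 1/(-74484) = -1/74484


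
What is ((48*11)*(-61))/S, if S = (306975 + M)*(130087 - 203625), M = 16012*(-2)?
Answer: 16104/10109673319 ≈ 1.5929e-6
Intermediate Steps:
M = -32024
S = -20219346638 (S = (306975 - 32024)*(130087 - 203625) = 274951*(-73538) = -20219346638)
((48*11)*(-61))/S = ((48*11)*(-61))/(-20219346638) = (528*(-61))*(-1/20219346638) = -32208*(-1/20219346638) = 16104/10109673319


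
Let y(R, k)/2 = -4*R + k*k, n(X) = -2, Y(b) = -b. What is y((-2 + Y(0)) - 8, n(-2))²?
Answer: 7744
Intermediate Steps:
y(R, k) = -8*R + 2*k² (y(R, k) = 2*(-4*R + k*k) = 2*(-4*R + k²) = 2*(k² - 4*R) = -8*R + 2*k²)
y((-2 + Y(0)) - 8, n(-2))² = (-8*((-2 - 1*0) - 8) + 2*(-2)²)² = (-8*((-2 + 0) - 8) + 2*4)² = (-8*(-2 - 8) + 8)² = (-8*(-10) + 8)² = (80 + 8)² = 88² = 7744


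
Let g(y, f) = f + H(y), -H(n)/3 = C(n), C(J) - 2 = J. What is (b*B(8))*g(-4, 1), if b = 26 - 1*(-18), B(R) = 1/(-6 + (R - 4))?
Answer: -154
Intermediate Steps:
C(J) = 2 + J
H(n) = -6 - 3*n (H(n) = -3*(2 + n) = -6 - 3*n)
g(y, f) = -6 + f - 3*y (g(y, f) = f + (-6 - 3*y) = -6 + f - 3*y)
B(R) = 1/(-10 + R) (B(R) = 1/(-6 + (-4 + R)) = 1/(-10 + R))
b = 44 (b = 26 + 18 = 44)
(b*B(8))*g(-4, 1) = (44/(-10 + 8))*(-6 + 1 - 3*(-4)) = (44/(-2))*(-6 + 1 + 12) = (44*(-½))*7 = -22*7 = -154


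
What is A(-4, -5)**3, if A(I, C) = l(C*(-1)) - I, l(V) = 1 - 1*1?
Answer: 64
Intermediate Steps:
l(V) = 0 (l(V) = 1 - 1 = 0)
A(I, C) = -I (A(I, C) = 0 - I = -I)
A(-4, -5)**3 = (-1*(-4))**3 = 4**3 = 64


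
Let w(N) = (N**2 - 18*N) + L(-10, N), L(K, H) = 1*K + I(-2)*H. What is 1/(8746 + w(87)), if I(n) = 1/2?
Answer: 2/29565 ≈ 6.7648e-5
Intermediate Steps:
I(n) = 1/2
L(K, H) = K + H/2 (L(K, H) = 1*K + H/2 = K + H/2)
w(N) = -10 + N**2 - 35*N/2 (w(N) = (N**2 - 18*N) + (-10 + N/2) = -10 + N**2 - 35*N/2)
1/(8746 + w(87)) = 1/(8746 + (-10 + 87**2 - 35/2*87)) = 1/(8746 + (-10 + 7569 - 3045/2)) = 1/(8746 + 12073/2) = 1/(29565/2) = 2/29565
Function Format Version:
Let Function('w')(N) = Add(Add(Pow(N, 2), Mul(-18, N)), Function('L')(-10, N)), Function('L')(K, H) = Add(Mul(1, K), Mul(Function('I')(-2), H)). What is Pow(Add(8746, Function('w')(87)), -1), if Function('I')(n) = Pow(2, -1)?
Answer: Rational(2, 29565) ≈ 6.7648e-5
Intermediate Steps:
Function('I')(n) = Rational(1, 2)
Function('L')(K, H) = Add(K, Mul(Rational(1, 2), H)) (Function('L')(K, H) = Add(Mul(1, K), Mul(Rational(1, 2), H)) = Add(K, Mul(Rational(1, 2), H)))
Function('w')(N) = Add(-10, Pow(N, 2), Mul(Rational(-35, 2), N)) (Function('w')(N) = Add(Add(Pow(N, 2), Mul(-18, N)), Add(-10, Mul(Rational(1, 2), N))) = Add(-10, Pow(N, 2), Mul(Rational(-35, 2), N)))
Pow(Add(8746, Function('w')(87)), -1) = Pow(Add(8746, Add(-10, Pow(87, 2), Mul(Rational(-35, 2), 87))), -1) = Pow(Add(8746, Add(-10, 7569, Rational(-3045, 2))), -1) = Pow(Add(8746, Rational(12073, 2)), -1) = Pow(Rational(29565, 2), -1) = Rational(2, 29565)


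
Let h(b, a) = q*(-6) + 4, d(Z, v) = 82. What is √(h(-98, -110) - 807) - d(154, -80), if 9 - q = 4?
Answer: -82 + 7*I*√17 ≈ -82.0 + 28.862*I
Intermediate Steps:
q = 5 (q = 9 - 1*4 = 9 - 4 = 5)
h(b, a) = -26 (h(b, a) = 5*(-6) + 4 = -30 + 4 = -26)
√(h(-98, -110) - 807) - d(154, -80) = √(-26 - 807) - 1*82 = √(-833) - 82 = 7*I*√17 - 82 = -82 + 7*I*√17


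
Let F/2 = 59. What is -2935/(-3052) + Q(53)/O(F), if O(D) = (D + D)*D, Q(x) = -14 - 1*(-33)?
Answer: 20447967/21248024 ≈ 0.96235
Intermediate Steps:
F = 118 (F = 2*59 = 118)
Q(x) = 19 (Q(x) = -14 + 33 = 19)
O(D) = 2*D² (O(D) = (2*D)*D = 2*D²)
-2935/(-3052) + Q(53)/O(F) = -2935/(-3052) + 19/((2*118²)) = -2935*(-1/3052) + 19/((2*13924)) = 2935/3052 + 19/27848 = 20447967/21248024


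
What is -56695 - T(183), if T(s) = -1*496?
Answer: -56199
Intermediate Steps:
T(s) = -496
-56695 - T(183) = -56695 - 1*(-496) = -56695 + 496 = -56199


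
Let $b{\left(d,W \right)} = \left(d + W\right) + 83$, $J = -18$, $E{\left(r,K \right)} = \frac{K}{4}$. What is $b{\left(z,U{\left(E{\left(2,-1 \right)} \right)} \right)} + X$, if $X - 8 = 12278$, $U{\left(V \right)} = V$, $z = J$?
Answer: $\frac{49403}{4} \approx 12351.0$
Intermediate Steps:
$E{\left(r,K \right)} = \frac{K}{4}$ ($E{\left(r,K \right)} = K \frac{1}{4} = \frac{K}{4}$)
$z = -18$
$X = 12286$ ($X = 8 + 12278 = 12286$)
$b{\left(d,W \right)} = 83 + W + d$ ($b{\left(d,W \right)} = \left(W + d\right) + 83 = 83 + W + d$)
$b{\left(z,U{\left(E{\left(2,-1 \right)} \right)} \right)} + X = \left(83 + \frac{1}{4} \left(-1\right) - 18\right) + 12286 = \left(83 - \frac{1}{4} - 18\right) + 12286 = \frac{259}{4} + 12286 = \frac{49403}{4}$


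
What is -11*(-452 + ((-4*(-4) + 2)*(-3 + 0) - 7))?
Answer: 5643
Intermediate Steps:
-11*(-452 + ((-4*(-4) + 2)*(-3 + 0) - 7)) = -11*(-452 + ((16 + 2)*(-3) - 7)) = -11*(-452 + (18*(-3) - 7)) = -11*(-452 + (-54 - 7)) = -11*(-452 - 61) = -11*(-513) = 5643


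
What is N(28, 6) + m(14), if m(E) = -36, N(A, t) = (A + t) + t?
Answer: 4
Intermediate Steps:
N(A, t) = A + 2*t
N(28, 6) + m(14) = (28 + 2*6) - 36 = (28 + 12) - 36 = 40 - 36 = 4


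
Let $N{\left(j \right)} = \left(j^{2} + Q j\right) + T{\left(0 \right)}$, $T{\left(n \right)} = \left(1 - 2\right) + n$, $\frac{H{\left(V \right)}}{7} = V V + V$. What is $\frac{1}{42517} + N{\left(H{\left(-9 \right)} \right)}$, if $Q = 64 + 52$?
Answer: $\frac{13285669644}{42517} \approx 3.1248 \cdot 10^{5}$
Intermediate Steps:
$H{\left(V \right)} = 7 V + 7 V^{2}$ ($H{\left(V \right)} = 7 \left(V V + V\right) = 7 \left(V^{2} + V\right) = 7 \left(V + V^{2}\right) = 7 V + 7 V^{2}$)
$Q = 116$
$T{\left(n \right)} = -1 + n$
$N{\left(j \right)} = -1 + j^{2} + 116 j$ ($N{\left(j \right)} = \left(j^{2} + 116 j\right) + \left(-1 + 0\right) = \left(j^{2} + 116 j\right) - 1 = -1 + j^{2} + 116 j$)
$\frac{1}{42517} + N{\left(H{\left(-9 \right)} \right)} = \frac{1}{42517} + \left(-1 + \left(7 \left(-9\right) \left(1 - 9\right)\right)^{2} + 116 \cdot 7 \left(-9\right) \left(1 - 9\right)\right) = \frac{1}{42517} + \left(-1 + \left(7 \left(-9\right) \left(-8\right)\right)^{2} + 116 \cdot 7 \left(-9\right) \left(-8\right)\right) = \frac{1}{42517} + \left(-1 + 504^{2} + 116 \cdot 504\right) = \frac{1}{42517} + \left(-1 + 254016 + 58464\right) = \frac{1}{42517} + 312479 = \frac{13285669644}{42517}$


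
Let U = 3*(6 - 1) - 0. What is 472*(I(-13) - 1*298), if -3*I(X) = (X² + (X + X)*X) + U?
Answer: -222784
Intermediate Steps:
U = 15 (U = 3*5 - 1*0 = 15 + 0 = 15)
I(X) = -5 - X² (I(X) = -((X² + (X + X)*X) + 15)/3 = -((X² + (2*X)*X) + 15)/3 = -((X² + 2*X²) + 15)/3 = -(3*X² + 15)/3 = -(15 + 3*X²)/3 = -5 - X²)
472*(I(-13) - 1*298) = 472*((-5 - 1*(-13)²) - 1*298) = 472*((-5 - 1*169) - 298) = 472*((-5 - 169) - 298) = 472*(-174 - 298) = 472*(-472) = -222784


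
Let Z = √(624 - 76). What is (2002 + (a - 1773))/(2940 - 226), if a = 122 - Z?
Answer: 351/2714 - √137/1357 ≈ 0.12070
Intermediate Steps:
Z = 2*√137 (Z = √548 = 2*√137 ≈ 23.409)
a = 122 - 2*√137 ≈ 98.591
(2002 + (a - 1773))/(2940 - 226) = (2002 + ((122 - 2*√137) - 1773))/(2940 - 226) = (2002 + (-1651 - 2*√137))/2714 = (351 - 2*√137)*(1/2714) = 351/2714 - √137/1357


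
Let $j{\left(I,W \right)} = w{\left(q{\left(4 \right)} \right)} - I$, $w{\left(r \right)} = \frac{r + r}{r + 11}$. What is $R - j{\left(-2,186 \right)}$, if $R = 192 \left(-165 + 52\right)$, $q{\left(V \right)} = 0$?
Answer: $-21698$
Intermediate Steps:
$R = -21696$ ($R = 192 \left(-113\right) = -21696$)
$w{\left(r \right)} = \frac{2 r}{11 + r}$
$j{\left(I,W \right)} = - I$ ($j{\left(I,W \right)} = 2 \cdot 0 \frac{1}{11 + 0} - I = 2 \cdot 0 \cdot \frac{1}{11} - I = 0 - I = - I$)
$R - j{\left(-2,186 \right)} = -21696 - \left(-1\right) \left(-2\right) = -21696 - 2 = -21698$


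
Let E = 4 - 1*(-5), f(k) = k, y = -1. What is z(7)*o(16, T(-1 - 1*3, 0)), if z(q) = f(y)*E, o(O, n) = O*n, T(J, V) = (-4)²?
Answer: -2304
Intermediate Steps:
T(J, V) = 16
E = 9 (E = 4 + 5 = 9)
z(q) = -9 (z(q) = -1*9 = -9)
z(7)*o(16, T(-1 - 1*3, 0)) = -144*16 = -9*256 = -2304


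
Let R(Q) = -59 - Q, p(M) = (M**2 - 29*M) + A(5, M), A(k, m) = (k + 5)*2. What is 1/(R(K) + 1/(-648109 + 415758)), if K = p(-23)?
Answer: -232351/296247526 ≈ -0.00078431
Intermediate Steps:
A(k, m) = 10 + 2*k (A(k, m) = (5 + k)*2 = 10 + 2*k)
p(M) = 20 + M**2 - 29*M (p(M) = (M**2 - 29*M) + (10 + 2*5) = (M**2 - 29*M) + (10 + 10) = (M**2 - 29*M) + 20 = 20 + M**2 - 29*M)
K = 1216 (K = 20 + (-23)**2 - 29*(-23) = 20 + 529 + 667 = 1216)
1/(R(K) + 1/(-648109 + 415758)) = 1/((-59 - 1*1216) + 1/(-648109 + 415758)) = 1/((-59 - 1216) + 1/(-232351)) = 1/(-1275 - 1/232351) = 1/(-296247526/232351) = -232351/296247526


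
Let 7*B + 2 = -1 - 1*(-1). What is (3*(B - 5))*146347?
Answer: -16244517/7 ≈ -2.3206e+6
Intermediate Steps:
B = -2/7 (B = -2/7 + (-1 - 1*(-1))/7 = -2/7 + (-1 + 1)/7 = -2/7 + (⅐)*0 = -2/7 + 0 = -2/7 ≈ -0.28571)
(3*(B - 5))*146347 = (3*(-2/7 - 5))*146347 = (3*(-37/7))*146347 = -111/7*146347 = -16244517/7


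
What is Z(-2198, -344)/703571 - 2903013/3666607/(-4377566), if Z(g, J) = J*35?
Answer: -193249759752527057/11292887354282204902 ≈ -0.017113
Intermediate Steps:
Z(g, J) = 35*J
Z(-2198, -344)/703571 - 2903013/3666607/(-4377566) = (35*(-344))/703571 - 2903013/3666607/(-4377566) = -12040*1/703571 - 2903013*1/3666607*(-1/4377566) = -12040/703571 - 2903013/3666607*(-1/4377566) = -12040/703571 + 2903013/16050814138562 = -193249759752527057/11292887354282204902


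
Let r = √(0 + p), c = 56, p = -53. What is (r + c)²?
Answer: (56 + I*√53)² ≈ 3083.0 + 815.37*I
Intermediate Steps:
r = I*√53 (r = √(0 - 53) = √(-53) = I*√53 ≈ 7.2801*I)
(r + c)² = (I*√53 + 56)² = (56 + I*√53)²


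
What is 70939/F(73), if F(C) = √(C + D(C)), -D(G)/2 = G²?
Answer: -70939*I*√10585/10585 ≈ -689.51*I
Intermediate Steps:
D(G) = -2*G²
F(C) = √(C - 2*C²)
70939/F(73) = 70939/(√(73*(1 - 2*73))) = 70939/(√(73*(1 - 146))) = 70939/(√(73*(-145))) = 70939/(√(-10585)) = 70939/((I*√10585)) = 70939*(-I*√10585/10585) = -70939*I*√10585/10585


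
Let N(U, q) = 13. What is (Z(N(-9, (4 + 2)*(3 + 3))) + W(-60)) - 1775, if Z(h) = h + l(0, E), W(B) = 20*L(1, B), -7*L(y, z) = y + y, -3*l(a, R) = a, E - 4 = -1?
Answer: -12374/7 ≈ -1767.7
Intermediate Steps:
E = 3 (E = 4 - 1 = 3)
l(a, R) = -a/3
L(y, z) = -2*y/7 (L(y, z) = -(y + y)/7 = -2*y/7)
W(B) = -40/7 (W(B) = 20*(-2/7*1) = 20*(-2/7) = -40/7)
Z(h) = h (Z(h) = h - ⅓*0 = h + 0 = h)
(Z(N(-9, (4 + 2)*(3 + 3))) + W(-60)) - 1775 = (13 - 40/7) - 1775 = 51/7 - 1775 = -12374/7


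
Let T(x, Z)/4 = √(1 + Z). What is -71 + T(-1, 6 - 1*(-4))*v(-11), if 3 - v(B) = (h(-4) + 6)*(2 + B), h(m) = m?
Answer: -71 + 84*√11 ≈ 207.60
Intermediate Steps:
T(x, Z) = 4*√(1 + Z)
v(B) = -1 - 2*B (v(B) = 3 - (-4 + 6)*(2 + B) = 3 - 2*(2 + B) = 3 - (4 + 2*B) = 3 + (-4 - 2*B) = -1 - 2*B)
-71 + T(-1, 6 - 1*(-4))*v(-11) = -71 + (4*√(1 + (6 - 1*(-4))))*(-1 - 2*(-11)) = -71 + (4*√(1 + (6 + 4)))*(-1 + 22) = -71 + (4*√(1 + 10))*21 = -71 + (4*√11)*21 = -71 + 84*√11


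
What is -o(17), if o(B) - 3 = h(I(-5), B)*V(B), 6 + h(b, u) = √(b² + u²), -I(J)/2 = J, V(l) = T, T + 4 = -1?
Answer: -33 + 5*√389 ≈ 65.615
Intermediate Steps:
T = -5 (T = -4 - 1 = -5)
V(l) = -5
I(J) = -2*J
h(b, u) = -6 + √(b² + u²)
o(B) = 33 - 5*√(100 + B²) (o(B) = 3 + (-6 + √((-2*(-5))² + B²))*(-5) = 3 + (-6 + √(10² + B²))*(-5) = 3 + (-6 + √(100 + B²))*(-5) = 3 + (30 - 5*√(100 + B²)) = 33 - 5*√(100 + B²))
-o(17) = -(33 - 5*√(100 + 17²)) = -(33 - 5*√(100 + 289)) = -(33 - 5*√389) = -33 + 5*√389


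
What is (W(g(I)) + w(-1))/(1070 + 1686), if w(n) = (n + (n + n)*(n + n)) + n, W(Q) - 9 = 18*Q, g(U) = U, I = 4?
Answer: 83/2756 ≈ 0.030116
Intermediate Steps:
W(Q) = 9 + 18*Q
w(n) = 2*n + 4*n² (w(n) = (n + (2*n)*(2*n)) + n = (n + 4*n²) + n = 2*n + 4*n²)
(W(g(I)) + w(-1))/(1070 + 1686) = ((9 + 18*4) + 2*(-1)*(1 + 2*(-1)))/(1070 + 1686) = ((9 + 72) + 2*(-1)*(1 - 2))/2756 = (81 + 2*(-1)*(-1))*(1/2756) = (81 + 2)*(1/2756) = 83*(1/2756) = 83/2756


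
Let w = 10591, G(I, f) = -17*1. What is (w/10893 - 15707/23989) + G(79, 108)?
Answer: -4359335861/261312177 ≈ -16.682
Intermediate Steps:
G(I, f) = -17
(w/10893 - 15707/23989) + G(79, 108) = (10591/10893 - 15707/23989) - 17 = 82971148/261312177 - 17 = -4359335861/261312177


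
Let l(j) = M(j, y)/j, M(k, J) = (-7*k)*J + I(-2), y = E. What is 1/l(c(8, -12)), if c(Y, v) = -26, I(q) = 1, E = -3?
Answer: 26/545 ≈ 0.047706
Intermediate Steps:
y = -3
M(k, J) = 1 - 7*J*k (M(k, J) = (-7*k)*J + 1 = -7*J*k + 1 = 1 - 7*J*k)
l(j) = (1 + 21*j)/j (l(j) = (1 - 7*(-3)*j)/j = (1 + 21*j)/j)
1/l(c(8, -12)) = 1/(21 + 1/(-26)) = 1/(21 - 1/26) = 1/(545/26) = 26/545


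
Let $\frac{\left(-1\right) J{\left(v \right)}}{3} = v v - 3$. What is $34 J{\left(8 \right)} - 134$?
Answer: $-6356$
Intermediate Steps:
$J{\left(v \right)} = 9 - 3 v^{2}$ ($J{\left(v \right)} = - 3 \left(v v - 3\right) = - 3 \left(v^{2} - 3\right) = - 3 \left(-3 + v^{2}\right) = 9 - 3 v^{2}$)
$34 J{\left(8 \right)} - 134 = 34 \left(9 - 3 \cdot 8^{2}\right) - 134 = 34 \left(9 - 192\right) - 134 = 34 \left(-183\right) - 134 = -6222 - 134 = -6356$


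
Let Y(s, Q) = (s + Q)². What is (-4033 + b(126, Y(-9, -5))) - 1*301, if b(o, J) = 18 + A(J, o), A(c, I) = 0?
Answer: -4316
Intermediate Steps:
Y(s, Q) = (Q + s)²
b(o, J) = 18 (b(o, J) = 18 + 0 = 18)
(-4033 + b(126, Y(-9, -5))) - 1*301 = (-4033 + 18) - 1*301 = -4015 - 301 = -4316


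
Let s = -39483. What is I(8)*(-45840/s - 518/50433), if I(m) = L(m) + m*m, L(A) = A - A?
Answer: 5431458432/73749857 ≈ 73.647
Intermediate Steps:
L(A) = 0
I(m) = m**2 (I(m) = 0 + m*m = 0 + m**2 = m**2)
I(8)*(-45840/s - 518/50433) = 8**2*(-45840/(-39483) - 518/50433) = 64*(-45840*(-1/39483) - 518*1/50433) = 64*(15280/13161 - 518/50433) = 64*(84866538/73749857) = 5431458432/73749857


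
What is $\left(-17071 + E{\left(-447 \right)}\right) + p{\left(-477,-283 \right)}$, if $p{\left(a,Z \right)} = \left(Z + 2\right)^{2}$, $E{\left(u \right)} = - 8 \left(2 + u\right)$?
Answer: $65450$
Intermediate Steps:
$E{\left(u \right)} = -16 - 8 u$
$p{\left(a,Z \right)} = \left(2 + Z\right)^{2}$
$\left(-17071 + E{\left(-447 \right)}\right) + p{\left(-477,-283 \right)} = \left(-17071 - -3560\right) + \left(2 - 283\right)^{2} = \left(-17071 + \left(-16 + 3576\right)\right) + \left(-281\right)^{2} = \left(-17071 + 3560\right) + 78961 = -13511 + 78961 = 65450$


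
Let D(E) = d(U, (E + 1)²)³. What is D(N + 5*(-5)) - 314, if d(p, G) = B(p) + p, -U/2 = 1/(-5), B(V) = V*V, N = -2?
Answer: -4903506/15625 ≈ -313.82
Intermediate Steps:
B(V) = V²
U = ⅖ (U = -2/(-5) = -2*(-⅕) = ⅖ ≈ 0.40000)
d(p, G) = p + p² (d(p, G) = p² + p = p + p²)
D(E) = 2744/15625 (D(E) = (2*(1 + ⅖)/5)³ = ((⅖)*(7/5))³ = (14/25)³ = 2744/15625)
D(N + 5*(-5)) - 314 = 2744/15625 - 314 = -4903506/15625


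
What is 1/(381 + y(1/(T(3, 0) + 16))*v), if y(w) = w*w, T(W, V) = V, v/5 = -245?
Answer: 256/96311 ≈ 0.0026581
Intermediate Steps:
v = -1225 (v = 5*(-245) = -1225)
y(w) = w²
1/(381 + y(1/(T(3, 0) + 16))*v) = 1/(381 + (1/(0 + 16))²*(-1225)) = 1/(381 + (1/16)²*(-1225)) = 1/(381 + (1/256)*(-1225)) = 1/(381 - 1225/256) = 1/(96311/256) = 256/96311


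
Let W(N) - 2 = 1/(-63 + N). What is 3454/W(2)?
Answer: 19154/11 ≈ 1741.3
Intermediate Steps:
W(N) = 2 + 1/(-63 + N)
3454/W(2) = 3454/(((-125 + 2*2)/(-63 + 2))) = 3454/(((-125 + 4)/(-61))) = 3454/((-1/61*(-121))) = 3454/(121/61) = 3454*(61/121) = 19154/11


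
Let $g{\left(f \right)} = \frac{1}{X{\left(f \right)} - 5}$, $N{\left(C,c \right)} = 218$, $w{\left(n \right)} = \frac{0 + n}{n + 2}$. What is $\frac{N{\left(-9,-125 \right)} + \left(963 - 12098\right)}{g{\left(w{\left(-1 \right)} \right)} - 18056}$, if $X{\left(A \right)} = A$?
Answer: $\frac{65502}{108337} \approx 0.60461$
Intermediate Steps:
$w{\left(n \right)} = \frac{n}{2 + n}$
$g{\left(f \right)} = \frac{1}{-5 + f}$ ($g{\left(f \right)} = \frac{1}{f - 5} = \frac{1}{-5 + f}$)
$\frac{N{\left(-9,-125 \right)} + \left(963 - 12098\right)}{g{\left(w{\left(-1 \right)} \right)} - 18056} = \frac{218 + \left(963 - 12098\right)}{\frac{1}{-5 - \frac{1}{2 - 1}} - 18056} = \frac{218 + \left(963 - 12098\right)}{\frac{1}{-5 - 1^{-1}} - 18056} = \frac{218 - 11135}{\frac{1}{-5 - 1} - 18056} = - \frac{10917}{\frac{1}{-5 - 1} - 18056} = - \frac{10917}{\frac{1}{-6} - 18056} = - \frac{10917}{- \frac{1}{6} - 18056} = - \frac{10917}{- \frac{108337}{6}} = \left(-10917\right) \left(- \frac{6}{108337}\right) = \frac{65502}{108337}$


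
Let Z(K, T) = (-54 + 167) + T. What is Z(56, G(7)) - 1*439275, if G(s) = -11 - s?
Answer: -439180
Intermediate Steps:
Z(K, T) = 113 + T
Z(56, G(7)) - 1*439275 = (113 + (-11 - 1*7)) - 1*439275 = (113 + (-11 - 7)) - 439275 = (113 - 18) - 439275 = 95 - 439275 = -439180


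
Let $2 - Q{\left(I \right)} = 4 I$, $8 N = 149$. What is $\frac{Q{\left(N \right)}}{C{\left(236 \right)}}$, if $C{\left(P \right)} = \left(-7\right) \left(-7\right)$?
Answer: $- \frac{145}{98} \approx -1.4796$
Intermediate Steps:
$C{\left(P \right)} = 49$
$N = \frac{149}{8}$ ($N = \frac{1}{8} \cdot 149 = \frac{149}{8} \approx 18.625$)
$Q{\left(I \right)} = 2 - 4 I$
$\frac{Q{\left(N \right)}}{C{\left(236 \right)}} = \frac{2 - \frac{149}{2}}{49} = \left(2 - \frac{149}{2}\right) \frac{1}{49} = \left(- \frac{145}{2}\right) \frac{1}{49} = - \frac{145}{98}$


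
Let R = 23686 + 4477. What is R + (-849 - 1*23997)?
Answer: 3317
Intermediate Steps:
R = 28163
R + (-849 - 1*23997) = 28163 + (-849 - 1*23997) = 28163 + (-849 - 23997) = 28163 - 24846 = 3317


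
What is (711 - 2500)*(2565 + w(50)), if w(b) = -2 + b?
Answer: -4674657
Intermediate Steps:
(711 - 2500)*(2565 + w(50)) = (711 - 2500)*(2565 + (-2 + 50)) = -1789*(2565 + 48) = -1789*2613 = -4674657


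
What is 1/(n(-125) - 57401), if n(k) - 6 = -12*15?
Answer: -1/57575 ≈ -1.7369e-5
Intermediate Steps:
n(k) = -174 (n(k) = 6 - 12*15 = 6 - 180 = -174)
1/(n(-125) - 57401) = 1/(-174 - 57401) = 1/(-57575) = -1/57575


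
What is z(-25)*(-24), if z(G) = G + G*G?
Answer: -14400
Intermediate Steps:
z(G) = G + G²
z(-25)*(-24) = -25*(1 - 25)*(-24) = -25*(-24)*(-24) = 600*(-24) = -14400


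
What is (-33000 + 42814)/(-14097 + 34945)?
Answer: 4907/10424 ≈ 0.47074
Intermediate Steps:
(-33000 + 42814)/(-14097 + 34945) = 9814/20848 = 9814*(1/20848) = 4907/10424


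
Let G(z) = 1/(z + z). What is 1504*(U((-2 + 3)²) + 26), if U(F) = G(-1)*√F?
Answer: 38352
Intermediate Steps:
G(z) = 1/(2*z)
U(F) = -√F/2 (U(F) = ((½)/(-1))*√F = ((½)*(-1))*√F = -√F/2)
1504*(U((-2 + 3)²) + 26) = 1504*(-√((-2 + 3)²)/2 + 26) = 1504*(-√(1²)/2 + 26) = 1504*(-√1/2 + 26) = 1504*(-½*1 + 26) = 1504*(-½ + 26) = 1504*(51/2) = 38352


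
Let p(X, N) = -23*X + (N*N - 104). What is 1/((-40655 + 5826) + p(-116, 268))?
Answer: 1/39559 ≈ 2.5279e-5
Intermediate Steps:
p(X, N) = -104 + N² - 23*X (p(X, N) = -23*X + (N² - 104) = -23*X + (-104 + N²) = -104 + N² - 23*X)
1/((-40655 + 5826) + p(-116, 268)) = 1/((-40655 + 5826) + (-104 + 268² - 23*(-116))) = 1/(-34829 + (-104 + 71824 + 2668)) = 1/(-34829 + 74388) = 1/39559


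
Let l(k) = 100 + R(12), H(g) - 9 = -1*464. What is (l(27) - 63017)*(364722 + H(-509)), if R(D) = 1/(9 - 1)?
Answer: -183348330445/8 ≈ -2.2919e+10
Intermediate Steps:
H(g) = -455 (H(g) = 9 - 1*464 = 9 - 464 = -455)
R(D) = ⅛ (R(D) = 1/8 = ⅛)
l(k) = 801/8 (l(k) = 100 + ⅛ = 801/8)
(l(27) - 63017)*(364722 + H(-509)) = (801/8 - 63017)*(364722 - 455) = -503335/8*364267 = -183348330445/8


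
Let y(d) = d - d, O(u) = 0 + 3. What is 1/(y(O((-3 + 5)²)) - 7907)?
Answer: -1/7907 ≈ -0.00012647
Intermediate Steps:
O(u) = 3
y(d) = 0
1/(y(O((-3 + 5)²)) - 7907) = 1/(0 - 7907) = 1/(-7907) = -1/7907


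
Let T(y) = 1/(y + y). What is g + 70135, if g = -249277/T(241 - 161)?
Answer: -39814185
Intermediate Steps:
T(y) = 1/(2*y)
g = -39884320 (g = -249277/(1/(2*(241 - 161))) = -249277/((½)/80) = -249277/((½)*(1/80)) = -249277/1/160 = -249277*160 = -39884320)
g + 70135 = -39884320 + 70135 = -39814185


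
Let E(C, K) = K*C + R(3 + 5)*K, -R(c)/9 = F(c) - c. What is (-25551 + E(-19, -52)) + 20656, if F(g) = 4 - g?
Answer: -9523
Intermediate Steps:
R(c) = -36 + 18*c (R(c) = -9*((4 - c) - c) = -9*(4 - 2*c) = -36 + 18*c)
E(C, K) = 108*K + C*K (E(C, K) = K*C + (-36 + 18*(3 + 5))*K = C*K + (-36 + 18*8)*K = C*K + (-36 + 144)*K = C*K + 108*K = 108*K + C*K)
(-25551 + E(-19, -52)) + 20656 = (-25551 - 52*(108 - 19)) + 20656 = (-25551 - 52*89) + 20656 = (-25551 - 4628) + 20656 = -30179 + 20656 = -9523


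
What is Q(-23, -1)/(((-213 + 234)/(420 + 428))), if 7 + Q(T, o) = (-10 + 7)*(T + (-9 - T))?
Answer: 16960/21 ≈ 807.62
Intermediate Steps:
Q(T, o) = 20 (Q(T, o) = -7 + (-10 + 7)*(T + (-9 - T)) = -7 - 3*(-9) = -7 + 27 = 20)
Q(-23, -1)/(((-213 + 234)/(420 + 428))) = 20/(((-213 + 234)/(420 + 428))) = 20/((21/848)) = 20/((21*(1/848))) = 20/(21/848) = 20*(848/21) = 16960/21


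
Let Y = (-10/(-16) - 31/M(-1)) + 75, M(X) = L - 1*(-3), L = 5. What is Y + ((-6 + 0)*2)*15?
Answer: -433/4 ≈ -108.25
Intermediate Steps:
M(X) = 8 (M(X) = 5 - 1*(-3) = 5 + 3 = 8)
Y = 287/4 (Y = (-10/(-16) - 31/8) + 75 = (-10*(-1/16) - 31*⅛) + 75 = (5/8 - 31/8) + 75 = -13/4 + 75 = 287/4 ≈ 71.750)
Y + ((-6 + 0)*2)*15 = 287/4 + ((-6 + 0)*2)*15 = 287/4 - 6*2*15 = 287/4 - 12*15 = 287/4 - 180 = -433/4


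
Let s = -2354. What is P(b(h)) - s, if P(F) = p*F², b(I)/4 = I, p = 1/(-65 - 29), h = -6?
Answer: 110350/47 ≈ 2347.9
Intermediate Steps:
p = -1/94 (p = 1/(-94) = -1/94 ≈ -0.010638)
b(I) = 4*I
P(F) = -F²/94
P(b(h)) - s = -(4*(-6))²/94 - 1*(-2354) = -1/94*(-24)² + 2354 = -1/94*576 + 2354 = -288/47 + 2354 = 110350/47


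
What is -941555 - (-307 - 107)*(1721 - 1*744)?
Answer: -537077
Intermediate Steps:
-941555 - (-307 - 107)*(1721 - 1*744) = -941555 - (-414)*(1721 - 744) = -941555 - (-414)*977 = -941555 - 1*(-404478) = -941555 + 404478 = -537077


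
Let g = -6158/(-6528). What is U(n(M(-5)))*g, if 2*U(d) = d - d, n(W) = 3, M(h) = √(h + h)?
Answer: 0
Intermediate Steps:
M(h) = √2*√h (M(h) = √(2*h) = √2*√h)
U(d) = 0 (U(d) = (d - d)/2 = (½)*0 = 0)
g = 3079/3264 (g = -6158*(-1/6528) = 3079/3264 ≈ 0.94332)
U(n(M(-5)))*g = 0*(3079/3264) = 0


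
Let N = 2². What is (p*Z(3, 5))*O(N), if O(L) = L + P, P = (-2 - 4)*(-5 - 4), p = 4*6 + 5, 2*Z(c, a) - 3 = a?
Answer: 6728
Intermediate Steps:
Z(c, a) = 3/2 + a/2
p = 29 (p = 24 + 5 = 29)
P = 54 (P = -6*(-9) = 54)
N = 4
O(L) = 54 + L (O(L) = L + 54 = 54 + L)
(p*Z(3, 5))*O(N) = (29*(3/2 + (½)*5))*(54 + 4) = (29*(3/2 + 5/2))*58 = (29*4)*58 = 116*58 = 6728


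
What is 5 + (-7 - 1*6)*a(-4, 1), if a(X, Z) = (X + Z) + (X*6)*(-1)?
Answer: -268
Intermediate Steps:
a(X, Z) = Z - 5*X (a(X, Z) = (X + Z) + (6*X)*(-1) = (X + Z) - 6*X = Z - 5*X)
5 + (-7 - 1*6)*a(-4, 1) = 5 + (-7 - 1*6)*(1 - 5*(-4)) = 5 + (-7 - 6)*(1 + 20) = 5 - 13*21 = 5 - 273 = -268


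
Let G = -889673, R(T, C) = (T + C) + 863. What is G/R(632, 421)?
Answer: -889673/1916 ≈ -464.34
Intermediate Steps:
R(T, C) = 863 + C + T (R(T, C) = (C + T) + 863 = 863 + C + T)
G/R(632, 421) = -889673/(863 + 421 + 632) = -889673/1916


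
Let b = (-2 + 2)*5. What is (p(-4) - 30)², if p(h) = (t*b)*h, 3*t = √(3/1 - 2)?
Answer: 900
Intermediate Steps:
t = ⅓ (t = √(3/1 - 2)/3 = √(3*1 - 2)/3 = √(3 - 2)/3 = √1/3 = (⅓)*1 = ⅓ ≈ 0.33333)
b = 0 (b = 0*5 = 0)
p(h) = 0 (p(h) = ((⅓)*0)*h = 0*h = 0)
(p(-4) - 30)² = (0 - 30)² = (-30)² = 900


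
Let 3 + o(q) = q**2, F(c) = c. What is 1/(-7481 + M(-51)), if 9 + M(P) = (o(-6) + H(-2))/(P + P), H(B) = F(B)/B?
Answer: -3/22471 ≈ -0.00013351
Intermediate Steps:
o(q) = -3 + q**2
H(B) = 1 (H(B) = B/B = 1)
M(P) = -9 + 17/P (M(P) = -9 + ((-3 + (-6)**2) + 1)/(P + P) = -9 + ((-3 + 36) + 1)/((2*P)) = -9 + (33 + 1)*(1/(2*P)) = -9 + 34*(1/(2*P)) = -9 + 17/P)
1/(-7481 + M(-51)) = 1/(-7481 + (-9 + 17/(-51))) = 1/(-7481 + (-9 + 17*(-1/51))) = 1/(-7481 + (-9 - 1/3)) = 1/(-7481 - 28/3) = 1/(-22471/3) = -3/22471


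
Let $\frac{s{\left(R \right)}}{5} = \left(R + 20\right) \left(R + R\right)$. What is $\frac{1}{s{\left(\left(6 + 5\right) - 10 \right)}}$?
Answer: $\frac{1}{210} \approx 0.0047619$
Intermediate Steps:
$s{\left(R \right)} = 10 R \left(20 + R\right)$ ($s{\left(R \right)} = 5 \left(R + 20\right) \left(R + R\right) = 5 \left(20 + R\right) 2 R = 5 \cdot 2 R \left(20 + R\right) = 10 R \left(20 + R\right)$)
$\frac{1}{s{\left(\left(6 + 5\right) - 10 \right)}} = \frac{1}{10 \left(\left(6 + 5\right) - 10\right) \left(20 + \left(\left(6 + 5\right) - 10\right)\right)} = \frac{1}{10 \left(11 - 10\right) \left(20 + \left(11 - 10\right)\right)} = \frac{1}{10 \cdot 1 \left(20 + 1\right)} = \frac{1}{10 \cdot 1 \cdot 21} = \frac{1}{210}$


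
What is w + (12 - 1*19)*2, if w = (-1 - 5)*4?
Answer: -38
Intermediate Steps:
w = -24 (w = -6*4 = -24)
w + (12 - 1*19)*2 = -24 + (12 - 1*19)*2 = -24 + (12 - 19)*2 = -24 - 7*2 = -24 - 14 = -38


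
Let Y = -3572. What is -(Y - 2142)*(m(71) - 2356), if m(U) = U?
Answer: -13056490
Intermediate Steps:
-(Y - 2142)*(m(71) - 2356) = -(-3572 - 2142)*(71 - 2356) = -(-5714)*(-2285) = -1*13056490 = -13056490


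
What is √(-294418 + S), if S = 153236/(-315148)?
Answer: 5*I*√73102830813177/78787 ≈ 542.6*I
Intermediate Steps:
S = -38309/78787 (S = 153236*(-1/315148) = -38309/78787 ≈ -0.48624)
√(-294418 + S) = √(-294418 - 38309/78787) = √(-23196349275/78787) = 5*I*√73102830813177/78787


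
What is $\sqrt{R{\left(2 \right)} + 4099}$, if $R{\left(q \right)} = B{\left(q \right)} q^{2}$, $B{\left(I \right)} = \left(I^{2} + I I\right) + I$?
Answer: $\sqrt{4139} \approx 64.335$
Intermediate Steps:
$B{\left(I \right)} = I + 2 I^{2}$ ($B{\left(I \right)} = \left(I^{2} + I^{2}\right) + I = 2 I^{2} + I = I + 2 I^{2}$)
$R{\left(q \right)} = q^{3} \left(1 + 2 q\right)$ ($R{\left(q \right)} = q \left(1 + 2 q\right) q^{2} = q^{3} \left(1 + 2 q\right)$)
$\sqrt{R{\left(2 \right)} + 4099} = \sqrt{2^{3} \left(1 + 2 \cdot 2\right) + 4099} = \sqrt{8 \left(1 + 4\right) + 4099} = \sqrt{8 \cdot 5 + 4099} = \sqrt{40 + 4099} = \sqrt{4139}$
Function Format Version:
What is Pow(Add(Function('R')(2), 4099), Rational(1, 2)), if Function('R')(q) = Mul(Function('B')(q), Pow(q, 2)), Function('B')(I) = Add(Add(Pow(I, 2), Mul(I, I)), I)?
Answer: Pow(4139, Rational(1, 2)) ≈ 64.335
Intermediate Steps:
Function('B')(I) = Add(I, Mul(2, Pow(I, 2))) (Function('B')(I) = Add(Add(Pow(I, 2), Pow(I, 2)), I) = Add(Mul(2, Pow(I, 2)), I) = Add(I, Mul(2, Pow(I, 2))))
Function('R')(q) = Mul(Pow(q, 3), Add(1, Mul(2, q))) (Function('R')(q) = Mul(Mul(q, Add(1, Mul(2, q))), Pow(q, 2)) = Mul(Pow(q, 3), Add(1, Mul(2, q))))
Pow(Add(Function('R')(2), 4099), Rational(1, 2)) = Pow(Add(Mul(Pow(2, 3), Add(1, Mul(2, 2))), 4099), Rational(1, 2)) = Pow(Add(Mul(8, Add(1, 4)), 4099), Rational(1, 2)) = Pow(Add(Mul(8, 5), 4099), Rational(1, 2)) = Pow(Add(40, 4099), Rational(1, 2)) = Pow(4139, Rational(1, 2))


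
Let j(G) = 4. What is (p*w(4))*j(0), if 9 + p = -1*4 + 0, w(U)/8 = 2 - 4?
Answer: 832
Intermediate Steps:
w(U) = -16 (w(U) = 8*(2 - 4) = 8*(-2) = -16)
p = -13 (p = -9 + (-1*4 + 0) = -9 + (-4 + 0) = -9 - 4 = -13)
(p*w(4))*j(0) = -13*(-16)*4 = 208*4 = 832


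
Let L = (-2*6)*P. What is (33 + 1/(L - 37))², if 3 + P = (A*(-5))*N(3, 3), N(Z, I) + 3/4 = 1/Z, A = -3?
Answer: 5968249/5476 ≈ 1089.9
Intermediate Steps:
N(Z, I) = -¾ + 1/Z
P = -37/4 (P = -3 + (-3*(-5))*(-¾ + 1/3) = -3 + 15*(-¾ + ⅓) = -3 + 15*(-5/12) = -3 - 25/4 = -37/4 ≈ -9.2500)
L = 111 (L = -2*6*(-37/4) = -12*(-37/4) = 111)
(33 + 1/(L - 37))² = (33 + 1/(111 - 37))² = (33 + 1/74)² = (2443/74)² = 5968249/5476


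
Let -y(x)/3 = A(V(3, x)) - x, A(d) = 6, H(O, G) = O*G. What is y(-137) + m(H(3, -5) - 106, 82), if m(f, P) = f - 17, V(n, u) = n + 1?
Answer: -567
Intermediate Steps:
V(n, u) = 1 + n
H(O, G) = G*O
m(f, P) = -17 + f
y(x) = -18 + 3*x (y(x) = -3*(6 - x) = -18 + 3*x)
y(-137) + m(H(3, -5) - 106, 82) = (-18 + 3*(-137)) + (-17 + (-5*3 - 106)) = (-18 - 411) + (-17 + (-15 - 106)) = -429 + (-17 - 121) = -429 - 138 = -567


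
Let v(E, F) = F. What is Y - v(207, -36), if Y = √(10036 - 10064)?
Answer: 36 + 2*I*√7 ≈ 36.0 + 5.2915*I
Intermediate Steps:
Y = 2*I*√7 (Y = √(-28) = 2*I*√7 ≈ 5.2915*I)
Y - v(207, -36) = 2*I*√7 - 1*(-36) = 2*I*√7 + 36 = 36 + 2*I*√7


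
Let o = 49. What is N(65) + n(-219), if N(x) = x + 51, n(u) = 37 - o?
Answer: 104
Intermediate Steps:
n(u) = -12 (n(u) = 37 - 1*49 = 37 - 49 = -12)
N(x) = 51 + x
N(65) + n(-219) = (51 + 65) - 12 = 116 - 12 = 104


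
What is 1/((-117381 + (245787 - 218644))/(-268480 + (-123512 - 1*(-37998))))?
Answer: 176997/45119 ≈ 3.9229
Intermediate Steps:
1/((-117381 + (245787 - 218644))/(-268480 + (-123512 - 1*(-37998)))) = 1/((-117381 + 27143)/(-268480 + (-123512 + 37998))) = 1/(-90238/(-268480 - 85514)) = 1/(-90238/(-353994)) = 1/(-90238*(-1/353994)) = 1/(45119/176997) = 176997/45119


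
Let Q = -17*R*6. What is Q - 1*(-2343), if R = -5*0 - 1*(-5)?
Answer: 1833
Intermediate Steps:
R = 5 (R = 0 + 5 = 5)
Q = -510 (Q = -17*5*6 = -85*6 = -510)
Q - 1*(-2343) = -510 - 1*(-2343) = -510 + 2343 = 1833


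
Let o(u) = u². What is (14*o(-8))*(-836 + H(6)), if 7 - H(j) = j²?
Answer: -775040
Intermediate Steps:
H(j) = 7 - j²
(14*o(-8))*(-836 + H(6)) = (14*(-8)²)*(-836 + (7 - 1*6²)) = (14*64)*(-836 + (7 - 1*36)) = 896*(-836 + (7 - 36)) = 896*(-836 - 29) = 896*(-865) = -775040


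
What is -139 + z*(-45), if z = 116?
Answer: -5359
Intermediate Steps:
-139 + z*(-45) = -139 + 116*(-45) = -139 - 5220 = -5359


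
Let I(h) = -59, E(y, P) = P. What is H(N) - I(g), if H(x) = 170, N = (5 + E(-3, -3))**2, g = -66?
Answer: 229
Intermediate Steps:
N = 4 (N = (5 - 3)**2 = 2**2 = 4)
H(N) - I(g) = 170 - 1*(-59) = 170 + 59 = 229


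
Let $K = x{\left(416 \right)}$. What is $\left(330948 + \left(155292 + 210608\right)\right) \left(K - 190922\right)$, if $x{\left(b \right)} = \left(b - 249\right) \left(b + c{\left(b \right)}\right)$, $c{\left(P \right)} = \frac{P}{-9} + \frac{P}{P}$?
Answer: $- \frac{809053768112}{9} \approx -8.9895 \cdot 10^{10}$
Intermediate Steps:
$c{\left(P \right)} = 1 - \frac{P}{9}$ ($c{\left(P \right)} = P \left(- \frac{1}{9}\right) + 1 = - \frac{P}{9} + 1 = 1 - \frac{P}{9}$)
$x{\left(b \right)} = \left(1 + \frac{8 b}{9}\right) \left(-249 + b\right)$ ($x{\left(b \right)} = \left(b - 249\right) \left(b - \left(-1 + \frac{b}{9}\right)\right) = \left(-249 + b\right) \left(1 + \frac{8 b}{9}\right) = \left(1 + \frac{8 b}{9}\right) \left(-249 + b\right)$)
$K = \frac{557279}{9}$ ($K = -249 - \frac{274976}{3} + \frac{8 \cdot 416^{2}}{9} = -249 - \frac{274976}{3} + \frac{8}{9} \cdot 173056 = -249 - \frac{274976}{3} + \frac{1384448}{9} = \frac{557279}{9} \approx 61920.0$)
$\left(330948 + \left(155292 + 210608\right)\right) \left(K - 190922\right) = \left(330948 + \left(155292 + 210608\right)\right) \left(\frac{557279}{9} - 190922\right) = \left(330948 + 365900\right) \left(- \frac{1161019}{9}\right) = 696848 \left(- \frac{1161019}{9}\right) = - \frac{809053768112}{9}$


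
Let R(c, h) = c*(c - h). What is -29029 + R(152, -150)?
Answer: 16875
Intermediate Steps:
-29029 + R(152, -150) = -29029 + 152*(152 - 1*(-150)) = -29029 + 152*(152 + 150) = -29029 + 152*302 = -29029 + 45904 = 16875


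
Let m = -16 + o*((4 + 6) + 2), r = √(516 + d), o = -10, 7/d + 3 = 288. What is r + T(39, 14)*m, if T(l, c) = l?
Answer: -5304 + √41914095/285 ≈ -5281.3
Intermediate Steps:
d = 7/285 (d = 7/(-3 + 288) = 7/285 ≈ 0.024561)
r = √41914095/285 (r = √(516 + 7/285) = √(147067/285) = √41914095/285 ≈ 22.716)
m = -136 (m = -16 - 10*((4 + 6) + 2) = -16 - 10*(10 + 2) = -16 - 10*12 = -16 - 120 = -136)
r + T(39, 14)*m = √41914095/285 + 39*(-136) = √41914095/285 - 5304 = -5304 + √41914095/285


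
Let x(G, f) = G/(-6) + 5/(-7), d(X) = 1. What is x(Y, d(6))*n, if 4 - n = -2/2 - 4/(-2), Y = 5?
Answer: -65/14 ≈ -4.6429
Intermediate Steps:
x(G, f) = -5/7 - G/6 (x(G, f) = G*(-⅙) + 5*(-⅐) = -G/6 - 5/7 = -5/7 - G/6)
n = 3 (n = 4 - (-2/2 - 4/(-2)) = 4 - (-2*½ - 4*(-½)) = 4 - (-1 + 2) = 4 - 1*1 = 4 - 1 = 3)
x(Y, d(6))*n = (-5/7 - ⅙*5)*3 = (-5/7 - ⅚)*3 = -65/42*3 = -65/14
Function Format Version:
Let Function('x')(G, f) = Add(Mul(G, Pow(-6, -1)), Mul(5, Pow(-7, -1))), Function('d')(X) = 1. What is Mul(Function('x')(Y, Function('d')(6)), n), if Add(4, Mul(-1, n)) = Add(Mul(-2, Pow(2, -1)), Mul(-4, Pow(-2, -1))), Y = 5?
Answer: Rational(-65, 14) ≈ -4.6429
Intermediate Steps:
Function('x')(G, f) = Add(Rational(-5, 7), Mul(Rational(-1, 6), G)) (Function('x')(G, f) = Add(Mul(G, Rational(-1, 6)), Mul(5, Rational(-1, 7))) = Add(Mul(Rational(-1, 6), G), Rational(-5, 7)) = Add(Rational(-5, 7), Mul(Rational(-1, 6), G)))
n = 3 (n = Add(4, Mul(-1, Add(Mul(-2, Pow(2, -1)), Mul(-4, Pow(-2, -1))))) = Add(4, Mul(-1, Add(Mul(-2, Rational(1, 2)), Mul(-4, Rational(-1, 2))))) = Add(4, Mul(-1, Add(-1, 2))) = Add(4, Mul(-1, 1)) = Add(4, -1) = 3)
Mul(Function('x')(Y, Function('d')(6)), n) = Mul(Add(Rational(-5, 7), Mul(Rational(-1, 6), 5)), 3) = Mul(Add(Rational(-5, 7), Rational(-5, 6)), 3) = Mul(Rational(-65, 42), 3) = Rational(-65, 14)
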